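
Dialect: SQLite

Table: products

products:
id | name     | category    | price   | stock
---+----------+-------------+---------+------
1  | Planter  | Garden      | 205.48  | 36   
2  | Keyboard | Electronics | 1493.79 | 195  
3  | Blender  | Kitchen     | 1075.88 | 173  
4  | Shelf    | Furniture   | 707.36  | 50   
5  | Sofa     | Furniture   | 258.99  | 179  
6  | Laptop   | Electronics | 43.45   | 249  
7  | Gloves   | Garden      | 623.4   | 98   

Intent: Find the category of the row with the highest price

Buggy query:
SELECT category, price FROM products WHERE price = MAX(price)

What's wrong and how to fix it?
Bug: WHERE is evaluated per row; an aggregate over the whole table isn't defined there

Fix: Wrap MAX in a scalar subquery so WHERE compares against a single value

Corrected query:
SELECT category, price FROM products WHERE price = (SELECT MAX(price) FROM products)

Result:
category    | price  
------------+--------
Electronics | 1493.79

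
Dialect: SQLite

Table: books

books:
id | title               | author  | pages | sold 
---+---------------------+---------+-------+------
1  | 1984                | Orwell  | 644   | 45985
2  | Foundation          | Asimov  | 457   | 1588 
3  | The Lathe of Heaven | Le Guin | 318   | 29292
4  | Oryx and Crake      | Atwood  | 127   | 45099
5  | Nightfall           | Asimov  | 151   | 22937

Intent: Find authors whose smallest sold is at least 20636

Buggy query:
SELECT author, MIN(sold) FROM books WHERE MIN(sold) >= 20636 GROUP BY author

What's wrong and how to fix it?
Bug: Aggregates like MIN are computed per group after WHERE runs

Fix: Replace WHERE with HAVING after the GROUP BY

Corrected query:
SELECT author, MIN(sold) FROM books GROUP BY author HAVING MIN(sold) >= 20636

Result:
author  | MIN(sold)
--------+----------
Atwood  | 45099    
Le Guin | 29292    
Orwell  | 45985    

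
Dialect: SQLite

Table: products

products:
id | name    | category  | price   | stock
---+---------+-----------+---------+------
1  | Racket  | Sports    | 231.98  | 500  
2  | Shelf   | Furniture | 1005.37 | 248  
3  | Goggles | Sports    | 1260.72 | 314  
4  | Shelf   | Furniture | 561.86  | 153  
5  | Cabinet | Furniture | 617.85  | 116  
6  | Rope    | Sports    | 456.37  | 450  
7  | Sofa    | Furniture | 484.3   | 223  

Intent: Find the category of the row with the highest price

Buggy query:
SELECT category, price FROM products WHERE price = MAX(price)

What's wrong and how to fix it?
Bug: MAX(price) is an aggregate and cannot be used directly in WHERE

Fix: Use a subquery: WHERE price = (SELECT MAX(price) FROM products)

Corrected query:
SELECT category, price FROM products WHERE price = (SELECT MAX(price) FROM products)

Result:
category | price  
---------+--------
Sports   | 1260.72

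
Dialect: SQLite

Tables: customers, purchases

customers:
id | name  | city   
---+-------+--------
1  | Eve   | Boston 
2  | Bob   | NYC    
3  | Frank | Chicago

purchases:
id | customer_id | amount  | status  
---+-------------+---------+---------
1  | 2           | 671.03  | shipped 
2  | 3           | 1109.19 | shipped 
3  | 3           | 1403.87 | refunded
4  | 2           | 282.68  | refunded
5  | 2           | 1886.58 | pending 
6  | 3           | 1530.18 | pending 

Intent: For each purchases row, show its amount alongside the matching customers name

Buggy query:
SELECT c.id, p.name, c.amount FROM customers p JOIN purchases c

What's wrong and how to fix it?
Bug: JOIN with no ON clause produces a cartesian product; every purchases row pairs with every customers row

Fix: Specify the join condition linking the foreign key to the parent id

Corrected query:
SELECT c.id, p.name, c.amount FROM customers p JOIN purchases c ON c.customer_id = p.id

Result:
id | name  | amount 
---+-------+--------
1  | Bob   | 671.03 
2  | Frank | 1109.19
3  | Frank | 1403.87
4  | Bob   | 282.68 
5  | Bob   | 1886.58
6  | Frank | 1530.18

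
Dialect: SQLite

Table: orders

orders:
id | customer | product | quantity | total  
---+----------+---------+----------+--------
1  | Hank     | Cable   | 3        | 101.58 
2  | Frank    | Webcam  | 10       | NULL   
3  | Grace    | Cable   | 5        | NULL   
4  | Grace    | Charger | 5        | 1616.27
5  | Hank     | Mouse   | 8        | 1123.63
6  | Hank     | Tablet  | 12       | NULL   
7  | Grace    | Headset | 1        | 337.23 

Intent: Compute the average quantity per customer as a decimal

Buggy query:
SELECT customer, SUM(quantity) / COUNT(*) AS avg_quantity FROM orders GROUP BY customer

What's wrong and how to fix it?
Bug: SUM(quantity) and COUNT(*) are both integers; the division truncates the fractional part

Fix: Multiply by 1.0 (or CAST to REAL) to force floating-point division

Corrected query:
SELECT customer, SUM(quantity) * 1.0 / COUNT(*) AS avg_quantity FROM orders GROUP BY customer

Result:
customer | avg_quantity
---------+-------------
Frank    | 10          
Grace    | 3.666667    
Hank     | 7.666667    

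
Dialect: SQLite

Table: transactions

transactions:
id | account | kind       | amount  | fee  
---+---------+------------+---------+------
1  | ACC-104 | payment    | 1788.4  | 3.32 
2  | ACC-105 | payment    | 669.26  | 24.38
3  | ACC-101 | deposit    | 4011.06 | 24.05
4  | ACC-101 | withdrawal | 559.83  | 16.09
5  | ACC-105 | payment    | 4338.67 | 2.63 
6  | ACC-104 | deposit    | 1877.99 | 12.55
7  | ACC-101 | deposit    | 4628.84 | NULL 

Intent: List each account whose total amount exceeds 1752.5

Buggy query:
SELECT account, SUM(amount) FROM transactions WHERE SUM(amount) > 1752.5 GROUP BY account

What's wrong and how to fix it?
Bug: WHERE runs before GROUP BY, so aggregates aren't available there

Fix: Use HAVING (which filters groups after aggregation) instead of WHERE

Corrected query:
SELECT account, SUM(amount) FROM transactions GROUP BY account HAVING SUM(amount) > 1752.5

Result:
account | SUM(amount)
--------+------------
ACC-101 | 9199.73    
ACC-104 | 3666.39    
ACC-105 | 5007.93    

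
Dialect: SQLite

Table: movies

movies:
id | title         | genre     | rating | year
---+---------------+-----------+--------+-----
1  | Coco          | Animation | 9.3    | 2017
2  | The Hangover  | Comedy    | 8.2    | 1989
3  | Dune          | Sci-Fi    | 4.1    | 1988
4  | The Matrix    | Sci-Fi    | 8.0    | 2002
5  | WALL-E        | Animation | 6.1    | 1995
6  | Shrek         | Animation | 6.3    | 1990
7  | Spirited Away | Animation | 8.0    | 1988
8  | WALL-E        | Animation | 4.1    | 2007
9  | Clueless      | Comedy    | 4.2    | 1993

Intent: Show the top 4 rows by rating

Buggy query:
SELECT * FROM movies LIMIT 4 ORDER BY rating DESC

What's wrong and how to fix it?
Bug: ORDER BY cannot follow LIMIT; LIMIT is the final clause

Fix: Sort with ORDER BY, then apply LIMIT

Corrected query:
SELECT * FROM movies ORDER BY rating DESC LIMIT 4

Result:
id | title         | genre     | rating | year
---+---------------+-----------+--------+-----
1  | Coco          | Animation | 9.3    | 2017
2  | The Hangover  | Comedy    | 8.2    | 1989
4  | The Matrix    | Sci-Fi    | 8      | 2002
7  | Spirited Away | Animation | 8      | 1988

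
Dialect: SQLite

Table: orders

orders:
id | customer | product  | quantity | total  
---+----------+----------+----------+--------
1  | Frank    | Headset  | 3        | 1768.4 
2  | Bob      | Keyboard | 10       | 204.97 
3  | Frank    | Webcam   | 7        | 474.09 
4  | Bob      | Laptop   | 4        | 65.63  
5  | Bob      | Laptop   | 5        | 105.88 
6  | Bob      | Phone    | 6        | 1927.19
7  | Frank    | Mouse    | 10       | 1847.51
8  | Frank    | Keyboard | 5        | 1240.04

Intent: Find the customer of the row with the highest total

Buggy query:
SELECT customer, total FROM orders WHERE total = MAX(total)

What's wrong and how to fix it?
Bug: WHERE is evaluated per row; an aggregate over the whole table isn't defined there

Fix: Use a subquery: WHERE total = (SELECT MAX(total) FROM orders)

Corrected query:
SELECT customer, total FROM orders WHERE total = (SELECT MAX(total) FROM orders)

Result:
customer | total  
---------+--------
Bob      | 1927.19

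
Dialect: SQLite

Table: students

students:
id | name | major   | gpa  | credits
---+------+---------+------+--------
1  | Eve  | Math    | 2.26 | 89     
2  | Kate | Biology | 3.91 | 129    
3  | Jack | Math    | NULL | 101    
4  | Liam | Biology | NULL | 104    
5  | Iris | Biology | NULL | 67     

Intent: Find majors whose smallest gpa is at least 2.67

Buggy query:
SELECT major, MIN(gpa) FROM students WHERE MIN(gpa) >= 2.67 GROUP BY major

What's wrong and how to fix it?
Bug: Aggregates like MIN are computed per group after WHERE runs

Fix: Replace WHERE with HAVING after the GROUP BY

Corrected query:
SELECT major, MIN(gpa) FROM students GROUP BY major HAVING MIN(gpa) >= 2.67

Result:
major   | MIN(gpa)
--------+---------
Biology | 3.91    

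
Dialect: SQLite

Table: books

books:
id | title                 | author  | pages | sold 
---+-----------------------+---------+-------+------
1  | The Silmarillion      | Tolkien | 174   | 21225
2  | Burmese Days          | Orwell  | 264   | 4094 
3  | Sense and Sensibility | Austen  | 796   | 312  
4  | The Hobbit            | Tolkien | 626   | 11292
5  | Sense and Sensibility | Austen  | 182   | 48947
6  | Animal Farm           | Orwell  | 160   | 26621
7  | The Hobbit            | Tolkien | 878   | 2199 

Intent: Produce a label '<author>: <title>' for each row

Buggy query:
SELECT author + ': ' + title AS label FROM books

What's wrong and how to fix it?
Bug: '+' is numeric addition; on text columns SQLite converts them to 0 instead of concatenating

Fix: Use the || operator for string concatenation

Corrected query:
SELECT author || ': ' || title AS label FROM books

Result:
label                        
-----------------------------
Tolkien: The Silmarillion    
Orwell: Burmese Days         
Austen: Sense and Sensibility
Tolkien: The Hobbit          
Austen: Sense and Sensibility
Orwell: Animal Farm          
Tolkien: The Hobbit          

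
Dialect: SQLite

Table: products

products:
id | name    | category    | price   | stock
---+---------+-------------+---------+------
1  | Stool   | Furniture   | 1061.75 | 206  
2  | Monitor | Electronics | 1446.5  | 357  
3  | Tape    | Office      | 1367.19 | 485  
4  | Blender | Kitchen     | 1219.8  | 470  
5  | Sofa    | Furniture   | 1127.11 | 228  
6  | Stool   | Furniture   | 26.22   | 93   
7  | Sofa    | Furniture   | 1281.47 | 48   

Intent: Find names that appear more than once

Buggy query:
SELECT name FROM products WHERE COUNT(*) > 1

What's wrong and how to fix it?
Bug: WHERE can't reference COUNT(*); aggregates are computed after WHERE

Fix: GROUP BY name, then filter groups with HAVING COUNT(*) > 1

Corrected query:
SELECT name FROM products GROUP BY name HAVING COUNT(*) > 1

Result:
name 
-----
Sofa 
Stool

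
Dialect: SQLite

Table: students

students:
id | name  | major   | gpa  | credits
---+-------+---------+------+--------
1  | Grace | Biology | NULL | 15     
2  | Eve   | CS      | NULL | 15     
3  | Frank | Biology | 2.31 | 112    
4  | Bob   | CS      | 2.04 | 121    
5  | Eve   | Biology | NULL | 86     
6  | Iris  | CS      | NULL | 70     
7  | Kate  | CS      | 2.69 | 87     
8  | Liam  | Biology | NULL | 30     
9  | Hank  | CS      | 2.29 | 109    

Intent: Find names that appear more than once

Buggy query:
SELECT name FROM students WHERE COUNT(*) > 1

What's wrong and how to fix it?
Bug: COUNT(*) is an aggregate and cannot be used in WHERE

Fix: Group first, then use HAVING for the count condition

Corrected query:
SELECT name FROM students GROUP BY name HAVING COUNT(*) > 1

Result:
name
----
Eve 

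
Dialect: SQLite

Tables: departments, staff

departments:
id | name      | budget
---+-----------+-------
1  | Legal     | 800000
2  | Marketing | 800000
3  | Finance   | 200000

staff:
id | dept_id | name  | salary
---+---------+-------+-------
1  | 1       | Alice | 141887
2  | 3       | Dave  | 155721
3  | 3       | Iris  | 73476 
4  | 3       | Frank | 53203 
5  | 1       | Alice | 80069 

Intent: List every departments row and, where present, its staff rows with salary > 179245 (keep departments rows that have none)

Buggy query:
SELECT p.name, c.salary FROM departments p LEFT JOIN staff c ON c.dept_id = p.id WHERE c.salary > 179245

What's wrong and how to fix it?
Bug: Filtering c.salary in WHERE discards the NULL rows produced by LEFT JOIN, turning it into an inner join

Fix: Put 'c.salary > 179245' in the JOIN's ON clause instead of WHERE

Corrected query:
SELECT p.name, c.salary FROM departments p LEFT JOIN staff c ON c.dept_id = p.id AND c.salary > 179245

Result:
name      | salary
----------+-------
Legal     | NULL  
Marketing | NULL  
Finance   | NULL  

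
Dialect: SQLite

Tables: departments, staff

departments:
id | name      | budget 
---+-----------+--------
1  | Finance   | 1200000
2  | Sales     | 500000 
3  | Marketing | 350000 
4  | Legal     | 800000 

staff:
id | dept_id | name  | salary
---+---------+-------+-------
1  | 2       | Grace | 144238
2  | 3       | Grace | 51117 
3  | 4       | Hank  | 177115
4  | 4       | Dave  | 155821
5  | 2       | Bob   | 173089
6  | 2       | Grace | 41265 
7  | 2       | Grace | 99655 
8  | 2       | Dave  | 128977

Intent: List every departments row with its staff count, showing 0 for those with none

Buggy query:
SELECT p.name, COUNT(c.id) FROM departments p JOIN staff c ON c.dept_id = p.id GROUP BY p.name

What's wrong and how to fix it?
Bug: An inner join excludes parents with zero children

Fix: Use LEFT JOIN so parents without children still appear (COUNT(c.id) gives 0)

Corrected query:
SELECT p.name, COUNT(c.id) FROM departments p LEFT JOIN staff c ON c.dept_id = p.id GROUP BY p.name

Result:
name      | COUNT(c.id)
----------+------------
Finance   | 0          
Legal     | 2          
Marketing | 1          
Sales     | 5          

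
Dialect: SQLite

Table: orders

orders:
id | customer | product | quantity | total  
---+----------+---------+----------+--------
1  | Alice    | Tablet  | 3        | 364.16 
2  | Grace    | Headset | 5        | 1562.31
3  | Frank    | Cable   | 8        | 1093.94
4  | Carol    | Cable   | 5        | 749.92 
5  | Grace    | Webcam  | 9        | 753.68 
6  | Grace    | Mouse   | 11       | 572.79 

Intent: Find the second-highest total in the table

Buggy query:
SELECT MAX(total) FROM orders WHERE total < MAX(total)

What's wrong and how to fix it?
Bug: MAX(total) on the right of the comparison is an aggregate-in-WHERE error

Fix: Put the inner MAX in a scalar subquery

Corrected query:
SELECT MAX(total) FROM orders WHERE total < (SELECT MAX(total) FROM orders)

Result:
MAX(total)
----------
1093.94   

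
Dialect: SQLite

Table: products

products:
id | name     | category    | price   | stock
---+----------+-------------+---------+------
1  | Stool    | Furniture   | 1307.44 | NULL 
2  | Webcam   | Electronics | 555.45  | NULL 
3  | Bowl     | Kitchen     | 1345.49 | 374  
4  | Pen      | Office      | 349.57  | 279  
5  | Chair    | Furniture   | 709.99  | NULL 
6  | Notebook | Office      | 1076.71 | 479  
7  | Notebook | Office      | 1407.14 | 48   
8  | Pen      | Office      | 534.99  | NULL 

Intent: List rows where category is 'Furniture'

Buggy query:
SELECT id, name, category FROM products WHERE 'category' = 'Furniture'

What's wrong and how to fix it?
Bug: 'category' in single quotes is a string literal, not the column; the comparison is literal-vs-literal and never true

Fix: Remove the quotes around the column name (or use double quotes for an identifier)

Corrected query:
SELECT id, name, category FROM products WHERE category = 'Furniture'

Result:
id | name  | category 
---+-------+----------
1  | Stool | Furniture
5  | Chair | Furniture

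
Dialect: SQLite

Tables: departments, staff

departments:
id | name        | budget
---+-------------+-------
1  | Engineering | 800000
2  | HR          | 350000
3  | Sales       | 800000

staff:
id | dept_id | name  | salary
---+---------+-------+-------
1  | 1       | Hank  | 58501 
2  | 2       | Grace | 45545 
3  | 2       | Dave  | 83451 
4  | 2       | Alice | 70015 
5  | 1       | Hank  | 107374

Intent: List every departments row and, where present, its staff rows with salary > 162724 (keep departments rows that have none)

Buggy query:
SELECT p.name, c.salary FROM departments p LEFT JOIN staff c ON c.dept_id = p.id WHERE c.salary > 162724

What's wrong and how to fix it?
Bug: A WHERE condition on the right-hand table after LEFT JOIN drops unmatched parents

Fix: Move the right-table condition into the ON clause so unmatched parents are kept

Corrected query:
SELECT p.name, c.salary FROM departments p LEFT JOIN staff c ON c.dept_id = p.id AND c.salary > 162724

Result:
name        | salary
------------+-------
Engineering | NULL  
HR          | NULL  
Sales       | NULL  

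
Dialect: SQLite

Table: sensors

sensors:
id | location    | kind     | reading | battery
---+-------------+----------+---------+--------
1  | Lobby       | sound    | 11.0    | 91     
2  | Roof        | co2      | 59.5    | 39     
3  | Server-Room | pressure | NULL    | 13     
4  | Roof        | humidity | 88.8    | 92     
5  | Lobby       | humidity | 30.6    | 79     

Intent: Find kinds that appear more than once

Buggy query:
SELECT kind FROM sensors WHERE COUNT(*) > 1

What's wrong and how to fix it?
Bug: COUNT(*) is an aggregate and cannot be used in WHERE

Fix: Group first, then use HAVING for the count condition

Corrected query:
SELECT kind FROM sensors GROUP BY kind HAVING COUNT(*) > 1

Result:
kind    
--------
humidity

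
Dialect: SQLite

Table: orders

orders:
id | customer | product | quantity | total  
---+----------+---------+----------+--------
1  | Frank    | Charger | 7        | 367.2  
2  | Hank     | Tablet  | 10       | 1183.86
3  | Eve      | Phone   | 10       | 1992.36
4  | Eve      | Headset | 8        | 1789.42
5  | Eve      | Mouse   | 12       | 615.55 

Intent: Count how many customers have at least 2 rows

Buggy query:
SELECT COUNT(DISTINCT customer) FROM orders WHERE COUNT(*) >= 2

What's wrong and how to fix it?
Bug: COUNT(*) cannot appear in WHERE; the per-group count doesn't exist yet

Fix: Group first with HAVING COUNT(*) >= 2, then COUNT the resulting groups

Corrected query:
SELECT COUNT(*) FROM (SELECT customer FROM orders GROUP BY customer HAVING COUNT(*) >= 2)

Result:
COUNT(*)
--------
1       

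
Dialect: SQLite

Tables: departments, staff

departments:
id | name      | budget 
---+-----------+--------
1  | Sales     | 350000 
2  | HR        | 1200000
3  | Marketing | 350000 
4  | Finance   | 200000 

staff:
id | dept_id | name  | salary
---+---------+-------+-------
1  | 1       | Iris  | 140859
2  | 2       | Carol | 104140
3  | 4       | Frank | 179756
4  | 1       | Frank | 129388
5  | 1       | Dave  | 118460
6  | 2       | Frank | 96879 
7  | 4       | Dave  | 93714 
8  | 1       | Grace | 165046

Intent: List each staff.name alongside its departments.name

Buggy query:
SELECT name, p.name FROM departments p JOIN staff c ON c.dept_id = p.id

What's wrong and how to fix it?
Bug: 'name' exists in both joined tables, so the database can't tell which one is meant

Fix: Qualify the column with its table alias (c.name)

Corrected query:
SELECT c.name, p.name FROM departments p JOIN staff c ON c.dept_id = p.id

Result:
name  | name   
------+--------
Iris  | Sales  
Carol | HR     
Frank | Finance
Frank | Sales  
Dave  | Sales  
Frank | HR     
Dave  | Finance
Grace | Sales  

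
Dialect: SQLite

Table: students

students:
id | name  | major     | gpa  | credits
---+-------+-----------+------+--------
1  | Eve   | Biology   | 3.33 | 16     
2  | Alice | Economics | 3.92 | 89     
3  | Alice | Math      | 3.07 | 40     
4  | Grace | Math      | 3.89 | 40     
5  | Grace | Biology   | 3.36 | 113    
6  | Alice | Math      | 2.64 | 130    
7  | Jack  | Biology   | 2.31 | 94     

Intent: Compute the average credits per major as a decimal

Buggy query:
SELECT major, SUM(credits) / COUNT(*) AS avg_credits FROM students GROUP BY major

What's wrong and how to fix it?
Bug: SUM(credits) and COUNT(*) are both integers; the division truncates the fractional part

Fix: Cast one side to REAL so the division keeps the fractional part

Corrected query:
SELECT major, SUM(credits) * 1.0 / COUNT(*) AS avg_credits FROM students GROUP BY major

Result:
major     | avg_credits
----------+------------
Biology   | 74.333333  
Economics | 89         
Math      | 70         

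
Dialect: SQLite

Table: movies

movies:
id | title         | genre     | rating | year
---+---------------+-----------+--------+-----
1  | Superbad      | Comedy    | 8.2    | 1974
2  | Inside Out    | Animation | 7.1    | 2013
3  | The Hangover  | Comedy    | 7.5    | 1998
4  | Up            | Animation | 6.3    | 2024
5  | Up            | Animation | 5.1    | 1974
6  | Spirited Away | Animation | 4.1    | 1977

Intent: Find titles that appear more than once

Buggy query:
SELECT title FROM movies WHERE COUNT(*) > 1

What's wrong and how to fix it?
Bug: WHERE can't reference COUNT(*); aggregates are computed after WHERE

Fix: Group first, then use HAVING for the count condition

Corrected query:
SELECT title FROM movies GROUP BY title HAVING COUNT(*) > 1

Result:
title
-----
Up   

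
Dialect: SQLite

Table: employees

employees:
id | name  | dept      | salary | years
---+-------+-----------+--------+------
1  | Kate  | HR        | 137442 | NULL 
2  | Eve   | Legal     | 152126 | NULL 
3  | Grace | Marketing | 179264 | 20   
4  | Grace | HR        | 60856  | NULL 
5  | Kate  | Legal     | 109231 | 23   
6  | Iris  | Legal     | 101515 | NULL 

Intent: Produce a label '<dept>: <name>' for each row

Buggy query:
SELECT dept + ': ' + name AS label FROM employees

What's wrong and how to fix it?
Bug: '+' is numeric addition; on text columns SQLite converts them to 0 instead of concatenating

Fix: Replace + with || to concatenate text

Corrected query:
SELECT dept || ': ' || name AS label FROM employees

Result:
label           
----------------
HR: Kate        
Legal: Eve      
Marketing: Grace
HR: Grace       
Legal: Kate     
Legal: Iris     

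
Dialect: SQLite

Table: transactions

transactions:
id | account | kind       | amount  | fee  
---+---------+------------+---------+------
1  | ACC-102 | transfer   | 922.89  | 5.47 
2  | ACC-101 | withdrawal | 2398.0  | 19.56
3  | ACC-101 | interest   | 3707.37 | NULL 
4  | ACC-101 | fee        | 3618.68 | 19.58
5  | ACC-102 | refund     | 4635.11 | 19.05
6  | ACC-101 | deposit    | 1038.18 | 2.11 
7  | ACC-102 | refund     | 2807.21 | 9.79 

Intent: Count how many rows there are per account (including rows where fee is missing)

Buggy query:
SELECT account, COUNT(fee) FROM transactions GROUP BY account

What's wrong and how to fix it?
Bug: COUNT(column) counts non-NULL values only; rows with NULL fee aren't counted

Fix: Replace COUNT(fee) with COUNT(*)

Corrected query:
SELECT account, COUNT(*) FROM transactions GROUP BY account

Result:
account | COUNT(*)
--------+---------
ACC-101 | 4       
ACC-102 | 3       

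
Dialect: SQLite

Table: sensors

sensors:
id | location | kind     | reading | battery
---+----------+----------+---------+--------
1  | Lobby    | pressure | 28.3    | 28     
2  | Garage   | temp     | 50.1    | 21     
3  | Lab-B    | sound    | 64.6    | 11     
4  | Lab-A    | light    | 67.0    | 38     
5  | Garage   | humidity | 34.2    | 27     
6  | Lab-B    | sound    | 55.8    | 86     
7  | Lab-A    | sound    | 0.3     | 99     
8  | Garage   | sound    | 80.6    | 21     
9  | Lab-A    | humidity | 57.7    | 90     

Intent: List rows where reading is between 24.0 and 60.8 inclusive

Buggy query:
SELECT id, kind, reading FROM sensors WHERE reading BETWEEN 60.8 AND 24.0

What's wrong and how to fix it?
Bug: BETWEEN expects the lower bound first; with 60.8 AND 24.0 the range is empty

Fix: Swap the bounds so the smaller value comes first

Corrected query:
SELECT id, kind, reading FROM sensors WHERE reading BETWEEN 24.0 AND 60.8

Result:
id | kind     | reading
---+----------+--------
1  | pressure | 28.3   
2  | temp     | 50.1   
5  | humidity | 34.2   
6  | sound    | 55.8   
9  | humidity | 57.7   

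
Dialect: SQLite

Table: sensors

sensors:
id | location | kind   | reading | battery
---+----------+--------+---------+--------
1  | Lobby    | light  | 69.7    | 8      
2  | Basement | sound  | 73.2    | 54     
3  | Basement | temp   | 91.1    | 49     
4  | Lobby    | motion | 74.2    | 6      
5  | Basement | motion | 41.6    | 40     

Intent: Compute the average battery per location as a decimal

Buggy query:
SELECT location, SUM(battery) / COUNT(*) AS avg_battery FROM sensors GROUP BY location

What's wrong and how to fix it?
Bug: Both operands are integers, so '/' performs integer division and truncates

Fix: Cast one side to REAL so the division keeps the fractional part

Corrected query:
SELECT location, SUM(battery) * 1.0 / COUNT(*) AS avg_battery FROM sensors GROUP BY location

Result:
location | avg_battery
---------+------------
Basement | 47.666667  
Lobby    | 7          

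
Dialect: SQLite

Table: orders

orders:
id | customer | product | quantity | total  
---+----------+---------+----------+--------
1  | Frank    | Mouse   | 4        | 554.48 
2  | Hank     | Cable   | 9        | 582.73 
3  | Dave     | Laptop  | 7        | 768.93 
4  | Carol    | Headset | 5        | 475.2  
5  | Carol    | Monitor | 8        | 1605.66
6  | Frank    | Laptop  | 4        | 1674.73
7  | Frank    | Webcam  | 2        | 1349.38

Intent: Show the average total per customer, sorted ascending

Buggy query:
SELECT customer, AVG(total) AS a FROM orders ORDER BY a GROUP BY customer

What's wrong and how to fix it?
Bug: GROUP BY must precede ORDER BY

Fix: Move ORDER BY to the end, after GROUP BY

Corrected query:
SELECT customer, AVG(total) AS a FROM orders GROUP BY customer ORDER BY a

Result:
customer | a          
---------+------------
Hank     | 582.73     
Dave     | 768.93     
Carol    | 1040.43    
Frank    | 1192.863333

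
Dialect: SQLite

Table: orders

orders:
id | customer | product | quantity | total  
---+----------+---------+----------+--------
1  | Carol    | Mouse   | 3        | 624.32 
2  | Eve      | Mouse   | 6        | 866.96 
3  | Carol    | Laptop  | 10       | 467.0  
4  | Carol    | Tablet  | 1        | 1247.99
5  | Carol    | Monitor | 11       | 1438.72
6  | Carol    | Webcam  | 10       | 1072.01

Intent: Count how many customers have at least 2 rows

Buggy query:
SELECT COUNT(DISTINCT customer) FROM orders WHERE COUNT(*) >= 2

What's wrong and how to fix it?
Bug: COUNT(*) cannot appear in WHERE; the per-group count doesn't exist yet

Fix: Use a subquery that GROUPs and filters with HAVING, then count its rows

Corrected query:
SELECT COUNT(*) FROM (SELECT customer FROM orders GROUP BY customer HAVING COUNT(*) >= 2)

Result:
COUNT(*)
--------
1       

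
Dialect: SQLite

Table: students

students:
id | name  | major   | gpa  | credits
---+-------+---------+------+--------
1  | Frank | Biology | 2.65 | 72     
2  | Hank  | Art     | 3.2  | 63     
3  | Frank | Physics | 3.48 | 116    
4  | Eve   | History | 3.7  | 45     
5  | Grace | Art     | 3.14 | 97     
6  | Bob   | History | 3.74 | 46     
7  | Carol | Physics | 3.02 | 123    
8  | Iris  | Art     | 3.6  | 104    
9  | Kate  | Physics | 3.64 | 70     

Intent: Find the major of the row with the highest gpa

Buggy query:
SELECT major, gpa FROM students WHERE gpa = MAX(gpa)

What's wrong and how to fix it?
Bug: WHERE is evaluated per row; an aggregate over the whole table isn't defined there

Fix: Use a subquery: WHERE gpa = (SELECT MAX(gpa) FROM students)

Corrected query:
SELECT major, gpa FROM students WHERE gpa = (SELECT MAX(gpa) FROM students)

Result:
major   | gpa 
--------+-----
History | 3.74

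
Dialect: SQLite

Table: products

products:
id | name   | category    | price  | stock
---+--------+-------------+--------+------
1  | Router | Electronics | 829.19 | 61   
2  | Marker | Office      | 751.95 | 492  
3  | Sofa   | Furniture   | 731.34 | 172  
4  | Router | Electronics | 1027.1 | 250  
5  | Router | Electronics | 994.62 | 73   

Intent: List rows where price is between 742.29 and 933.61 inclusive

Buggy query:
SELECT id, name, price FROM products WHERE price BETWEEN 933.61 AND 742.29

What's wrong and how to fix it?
Bug: BETWEEN expects the lower bound first; with 933.61 AND 742.29 the range is empty

Fix: Write BETWEEN 742.29 AND 933.61

Corrected query:
SELECT id, name, price FROM products WHERE price BETWEEN 742.29 AND 933.61

Result:
id | name   | price 
---+--------+-------
1  | Router | 829.19
2  | Marker | 751.95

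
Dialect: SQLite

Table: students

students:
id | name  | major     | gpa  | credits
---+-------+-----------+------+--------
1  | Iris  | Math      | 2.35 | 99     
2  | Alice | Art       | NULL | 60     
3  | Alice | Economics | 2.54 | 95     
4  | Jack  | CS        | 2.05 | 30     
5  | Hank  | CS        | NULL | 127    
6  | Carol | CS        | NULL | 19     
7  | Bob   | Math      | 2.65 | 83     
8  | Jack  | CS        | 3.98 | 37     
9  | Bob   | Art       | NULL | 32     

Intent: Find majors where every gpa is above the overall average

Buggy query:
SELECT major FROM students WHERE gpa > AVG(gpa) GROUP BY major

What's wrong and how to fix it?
Bug: WHERE evaluates per row before aggregation, so AVG() is unavailable

Fix: Use a subquery for AVG and a HAVING MIN(...) filter so the condition holds for every row in the group

Corrected query:
SELECT major FROM students GROUP BY major HAVING MIN(gpa) > (SELECT AVG(gpa) FROM students)

Result:
(no rows)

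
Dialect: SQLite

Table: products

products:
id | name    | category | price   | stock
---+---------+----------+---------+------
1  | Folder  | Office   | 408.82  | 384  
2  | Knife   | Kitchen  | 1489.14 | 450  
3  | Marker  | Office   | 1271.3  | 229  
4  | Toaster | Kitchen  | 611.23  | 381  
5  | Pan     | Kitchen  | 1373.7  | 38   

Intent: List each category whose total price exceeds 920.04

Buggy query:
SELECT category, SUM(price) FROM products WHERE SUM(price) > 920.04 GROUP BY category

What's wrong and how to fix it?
Bug: WHERE runs before GROUP BY, so aggregates aren't available there

Fix: Move the aggregate condition to a HAVING clause

Corrected query:
SELECT category, SUM(price) FROM products GROUP BY category HAVING SUM(price) > 920.04

Result:
category | SUM(price)
---------+-----------
Kitchen  | 3474.07   
Office   | 1680.12   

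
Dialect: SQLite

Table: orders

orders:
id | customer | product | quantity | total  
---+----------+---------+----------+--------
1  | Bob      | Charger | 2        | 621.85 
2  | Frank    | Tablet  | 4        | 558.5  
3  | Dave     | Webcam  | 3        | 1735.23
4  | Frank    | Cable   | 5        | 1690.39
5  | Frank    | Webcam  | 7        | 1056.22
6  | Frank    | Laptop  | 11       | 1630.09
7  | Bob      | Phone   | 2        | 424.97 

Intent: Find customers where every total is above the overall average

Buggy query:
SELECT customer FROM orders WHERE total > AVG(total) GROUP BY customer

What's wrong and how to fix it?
Bug: AVG() is an aggregate; it can't sit directly in WHERE

Fix: Compute the overall average in a scalar subquery and compare each group's MIN against it in HAVING

Corrected query:
SELECT customer FROM orders GROUP BY customer HAVING MIN(total) > (SELECT AVG(total) FROM orders)

Result:
customer
--------
Dave    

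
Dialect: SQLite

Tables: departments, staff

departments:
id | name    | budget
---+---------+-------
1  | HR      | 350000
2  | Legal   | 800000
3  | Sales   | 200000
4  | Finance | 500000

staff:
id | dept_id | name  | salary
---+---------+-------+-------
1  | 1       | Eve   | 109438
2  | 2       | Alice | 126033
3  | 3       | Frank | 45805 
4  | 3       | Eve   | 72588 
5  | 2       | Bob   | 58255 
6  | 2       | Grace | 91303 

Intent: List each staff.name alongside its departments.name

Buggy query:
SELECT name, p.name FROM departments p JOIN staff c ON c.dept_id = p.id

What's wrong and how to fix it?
Bug: Both tables have a 'name' column; the unqualified reference is ambiguous

Fix: Prefix ambiguous columns with the table alias

Corrected query:
SELECT c.name, p.name FROM departments p JOIN staff c ON c.dept_id = p.id

Result:
name  | name 
------+------
Eve   | HR   
Alice | Legal
Frank | Sales
Eve   | Sales
Bob   | Legal
Grace | Legal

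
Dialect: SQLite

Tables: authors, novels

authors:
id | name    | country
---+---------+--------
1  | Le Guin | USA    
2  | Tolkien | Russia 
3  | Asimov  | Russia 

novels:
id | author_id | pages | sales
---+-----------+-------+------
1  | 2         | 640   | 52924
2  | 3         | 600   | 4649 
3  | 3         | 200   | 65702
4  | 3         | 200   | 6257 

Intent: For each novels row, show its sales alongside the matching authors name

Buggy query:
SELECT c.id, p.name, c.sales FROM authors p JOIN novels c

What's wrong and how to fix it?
Bug: Missing join condition: each novels row is matched to all authors rows instead of just its own

Fix: Specify the join condition linking the foreign key to the parent id

Corrected query:
SELECT c.id, p.name, c.sales FROM authors p JOIN novels c ON c.author_id = p.id

Result:
id | name    | sales
---+---------+------
1  | Tolkien | 52924
2  | Asimov  | 4649 
3  | Asimov  | 65702
4  | Asimov  | 6257 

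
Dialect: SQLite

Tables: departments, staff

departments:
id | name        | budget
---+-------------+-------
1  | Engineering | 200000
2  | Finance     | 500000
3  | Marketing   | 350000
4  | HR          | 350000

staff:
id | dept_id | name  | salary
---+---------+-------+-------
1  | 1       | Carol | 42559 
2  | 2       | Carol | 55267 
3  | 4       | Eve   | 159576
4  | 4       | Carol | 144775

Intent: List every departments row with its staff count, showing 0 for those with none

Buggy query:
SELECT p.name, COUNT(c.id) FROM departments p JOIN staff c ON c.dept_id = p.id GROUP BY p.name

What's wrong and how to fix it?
Bug: INNER JOIN drops departments rows that have no matching staff rows

Fix: Switch to LEFT JOIN to retain unmatched parent rows

Corrected query:
SELECT p.name, COUNT(c.id) FROM departments p LEFT JOIN staff c ON c.dept_id = p.id GROUP BY p.name

Result:
name        | COUNT(c.id)
------------+------------
Engineering | 1          
Finance     | 1          
HR          | 2          
Marketing   | 0          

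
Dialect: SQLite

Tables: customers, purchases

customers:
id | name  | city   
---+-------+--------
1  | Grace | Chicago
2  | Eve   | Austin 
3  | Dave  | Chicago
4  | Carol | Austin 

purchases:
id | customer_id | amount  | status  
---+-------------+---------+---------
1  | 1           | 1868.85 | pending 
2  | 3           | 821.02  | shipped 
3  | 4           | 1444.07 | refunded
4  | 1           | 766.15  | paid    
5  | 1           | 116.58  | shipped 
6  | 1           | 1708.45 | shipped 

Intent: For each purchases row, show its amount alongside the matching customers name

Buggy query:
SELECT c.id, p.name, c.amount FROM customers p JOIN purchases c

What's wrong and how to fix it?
Bug: Missing join condition: each purchases row is matched to all customers rows instead of just its own

Fix: Specify the join condition linking the foreign key to the parent id

Corrected query:
SELECT c.id, p.name, c.amount FROM customers p JOIN purchases c ON c.customer_id = p.id

Result:
id | name  | amount 
---+-------+--------
1  | Grace | 1868.85
2  | Dave  | 821.02 
3  | Carol | 1444.07
4  | Grace | 766.15 
5  | Grace | 116.58 
6  | Grace | 1708.45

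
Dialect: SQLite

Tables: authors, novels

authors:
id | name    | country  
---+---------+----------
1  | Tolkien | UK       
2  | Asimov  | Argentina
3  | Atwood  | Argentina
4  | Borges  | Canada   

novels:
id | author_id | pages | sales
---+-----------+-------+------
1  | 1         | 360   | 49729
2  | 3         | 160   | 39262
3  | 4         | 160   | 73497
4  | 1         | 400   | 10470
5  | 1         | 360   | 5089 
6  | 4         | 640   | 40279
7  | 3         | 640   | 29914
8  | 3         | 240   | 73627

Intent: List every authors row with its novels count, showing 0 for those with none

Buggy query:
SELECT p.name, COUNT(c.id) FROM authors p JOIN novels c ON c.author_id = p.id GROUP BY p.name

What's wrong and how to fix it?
Bug: INNER JOIN drops authors rows that have no matching novels rows

Fix: Switch to LEFT JOIN to retain unmatched parent rows

Corrected query:
SELECT p.name, COUNT(c.id) FROM authors p LEFT JOIN novels c ON c.author_id = p.id GROUP BY p.name

Result:
name    | COUNT(c.id)
--------+------------
Asimov  | 0          
Atwood  | 3          
Borges  | 2          
Tolkien | 3          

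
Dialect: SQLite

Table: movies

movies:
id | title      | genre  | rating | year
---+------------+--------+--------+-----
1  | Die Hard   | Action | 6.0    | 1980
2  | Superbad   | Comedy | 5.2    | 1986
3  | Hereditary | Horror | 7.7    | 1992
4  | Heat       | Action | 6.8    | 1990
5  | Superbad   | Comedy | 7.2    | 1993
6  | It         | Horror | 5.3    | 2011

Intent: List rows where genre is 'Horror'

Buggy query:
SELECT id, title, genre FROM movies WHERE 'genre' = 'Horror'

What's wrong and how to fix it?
Bug: Single quotes denote string literals in SQL; the column name is being compared as a constant string

Fix: Remove the quotes around the column name (or use double quotes for an identifier)

Corrected query:
SELECT id, title, genre FROM movies WHERE genre = 'Horror'

Result:
id | title      | genre 
---+------------+-------
3  | Hereditary | Horror
6  | It         | Horror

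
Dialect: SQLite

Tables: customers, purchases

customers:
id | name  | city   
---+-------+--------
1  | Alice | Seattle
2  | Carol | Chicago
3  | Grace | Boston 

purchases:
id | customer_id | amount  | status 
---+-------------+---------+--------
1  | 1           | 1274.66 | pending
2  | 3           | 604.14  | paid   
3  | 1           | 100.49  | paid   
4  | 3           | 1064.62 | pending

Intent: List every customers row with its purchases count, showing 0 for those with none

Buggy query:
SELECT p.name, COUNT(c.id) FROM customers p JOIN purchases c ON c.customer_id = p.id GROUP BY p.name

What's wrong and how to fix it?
Bug: An inner join excludes parents with zero children

Fix: Switch to LEFT JOIN to retain unmatched parent rows

Corrected query:
SELECT p.name, COUNT(c.id) FROM customers p LEFT JOIN purchases c ON c.customer_id = p.id GROUP BY p.name

Result:
name  | COUNT(c.id)
------+------------
Alice | 2          
Carol | 0          
Grace | 2          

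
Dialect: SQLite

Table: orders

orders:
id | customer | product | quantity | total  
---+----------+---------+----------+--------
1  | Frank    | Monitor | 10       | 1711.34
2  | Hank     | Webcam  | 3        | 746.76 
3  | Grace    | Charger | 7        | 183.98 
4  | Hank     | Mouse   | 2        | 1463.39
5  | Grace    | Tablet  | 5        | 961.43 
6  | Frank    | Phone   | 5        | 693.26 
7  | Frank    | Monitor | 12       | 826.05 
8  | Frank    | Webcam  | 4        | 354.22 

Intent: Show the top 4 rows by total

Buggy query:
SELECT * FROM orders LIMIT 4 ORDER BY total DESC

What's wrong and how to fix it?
Bug: ORDER BY cannot follow LIMIT; LIMIT is the final clause

Fix: Swap the clauses: ORDER BY first, then LIMIT

Corrected query:
SELECT * FROM orders ORDER BY total DESC LIMIT 4

Result:
id | customer | product | quantity | total  
---+----------+---------+----------+--------
1  | Frank    | Monitor | 10       | 1711.34
4  | Hank     | Mouse   | 2        | 1463.39
5  | Grace    | Tablet  | 5        | 961.43 
7  | Frank    | Monitor | 12       | 826.05 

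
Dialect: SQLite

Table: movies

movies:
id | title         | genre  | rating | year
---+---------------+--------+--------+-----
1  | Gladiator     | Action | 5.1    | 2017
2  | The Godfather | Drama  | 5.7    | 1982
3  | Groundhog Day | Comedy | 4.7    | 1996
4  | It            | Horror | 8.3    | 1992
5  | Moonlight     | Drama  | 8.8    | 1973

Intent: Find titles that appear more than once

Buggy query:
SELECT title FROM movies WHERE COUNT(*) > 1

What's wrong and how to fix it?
Bug: WHERE can't reference COUNT(*); aggregates are computed after WHERE

Fix: Group first, then use HAVING for the count condition

Corrected query:
SELECT title FROM movies GROUP BY title HAVING COUNT(*) > 1

Result:
(no rows)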